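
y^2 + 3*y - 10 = (y - 2)*(y + 5)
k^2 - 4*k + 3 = (k - 3)*(k - 1)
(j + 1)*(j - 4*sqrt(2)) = j^2 - 4*sqrt(2)*j + j - 4*sqrt(2)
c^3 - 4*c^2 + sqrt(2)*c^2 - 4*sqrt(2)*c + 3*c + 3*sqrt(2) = (c - 3)*(c - 1)*(c + sqrt(2))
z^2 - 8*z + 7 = (z - 7)*(z - 1)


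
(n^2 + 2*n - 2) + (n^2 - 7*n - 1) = 2*n^2 - 5*n - 3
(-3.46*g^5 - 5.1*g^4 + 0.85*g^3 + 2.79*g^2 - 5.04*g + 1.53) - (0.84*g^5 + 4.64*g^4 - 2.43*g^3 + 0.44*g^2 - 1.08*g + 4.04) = -4.3*g^5 - 9.74*g^4 + 3.28*g^3 + 2.35*g^2 - 3.96*g - 2.51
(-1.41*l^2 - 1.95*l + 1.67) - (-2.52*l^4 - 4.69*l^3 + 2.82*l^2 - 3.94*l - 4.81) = 2.52*l^4 + 4.69*l^3 - 4.23*l^2 + 1.99*l + 6.48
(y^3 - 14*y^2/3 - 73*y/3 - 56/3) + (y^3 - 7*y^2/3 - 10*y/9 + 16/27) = 2*y^3 - 7*y^2 - 229*y/9 - 488/27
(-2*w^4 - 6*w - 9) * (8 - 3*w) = 6*w^5 - 16*w^4 + 18*w^2 - 21*w - 72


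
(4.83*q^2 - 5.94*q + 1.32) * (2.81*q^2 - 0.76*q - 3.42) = 13.5723*q^4 - 20.3622*q^3 - 8.295*q^2 + 19.3116*q - 4.5144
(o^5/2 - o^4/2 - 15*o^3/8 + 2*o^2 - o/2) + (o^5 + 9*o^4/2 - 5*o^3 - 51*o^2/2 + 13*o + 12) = 3*o^5/2 + 4*o^4 - 55*o^3/8 - 47*o^2/2 + 25*o/2 + 12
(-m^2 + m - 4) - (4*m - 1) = -m^2 - 3*m - 3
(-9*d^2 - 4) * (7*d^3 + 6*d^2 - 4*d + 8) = -63*d^5 - 54*d^4 + 8*d^3 - 96*d^2 + 16*d - 32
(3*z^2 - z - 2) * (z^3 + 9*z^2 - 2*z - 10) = 3*z^5 + 26*z^4 - 17*z^3 - 46*z^2 + 14*z + 20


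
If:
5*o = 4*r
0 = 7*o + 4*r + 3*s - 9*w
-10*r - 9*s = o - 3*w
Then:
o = 16*w/15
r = 4*w/3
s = -19*w/15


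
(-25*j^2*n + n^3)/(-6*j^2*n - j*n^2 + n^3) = (25*j^2 - n^2)/(6*j^2 + j*n - n^2)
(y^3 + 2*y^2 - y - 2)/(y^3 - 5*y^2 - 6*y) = (y^2 + y - 2)/(y*(y - 6))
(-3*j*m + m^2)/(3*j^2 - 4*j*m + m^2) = -m/(j - m)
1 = 1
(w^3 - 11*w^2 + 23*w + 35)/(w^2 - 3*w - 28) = (w^2 - 4*w - 5)/(w + 4)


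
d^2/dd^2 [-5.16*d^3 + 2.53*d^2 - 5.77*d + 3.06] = 5.06 - 30.96*d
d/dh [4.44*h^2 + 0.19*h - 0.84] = 8.88*h + 0.19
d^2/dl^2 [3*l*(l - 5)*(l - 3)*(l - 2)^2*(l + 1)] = 90*l^4 - 660*l^3 + 1404*l^2 - 738*l - 192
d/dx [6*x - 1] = 6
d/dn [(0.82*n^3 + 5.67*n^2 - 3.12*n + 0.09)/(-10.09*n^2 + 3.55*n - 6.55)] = (-8.2738*n^4 + 5.822*n^3 - 27.4653*n^2 - 72.4608*n + 20.1165)/(101.8081*n^4 - 71.639*n^3 + 144.7815*n^2 - 46.505*n + 42.9025)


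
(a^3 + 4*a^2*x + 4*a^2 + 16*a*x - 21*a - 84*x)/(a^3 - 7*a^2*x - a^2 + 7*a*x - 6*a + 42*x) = (-a^2 - 4*a*x - 7*a - 28*x)/(-a^2 + 7*a*x - 2*a + 14*x)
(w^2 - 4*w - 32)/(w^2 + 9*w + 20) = (w - 8)/(w + 5)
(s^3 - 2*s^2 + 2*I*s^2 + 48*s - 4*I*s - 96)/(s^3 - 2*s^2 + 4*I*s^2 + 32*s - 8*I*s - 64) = (s - 6*I)/(s - 4*I)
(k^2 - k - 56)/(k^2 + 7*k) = (k - 8)/k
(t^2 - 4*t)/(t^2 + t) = (t - 4)/(t + 1)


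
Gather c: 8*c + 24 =8*c + 24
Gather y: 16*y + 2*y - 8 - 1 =18*y - 9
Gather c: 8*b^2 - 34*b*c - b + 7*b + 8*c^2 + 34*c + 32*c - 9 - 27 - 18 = 8*b^2 + 6*b + 8*c^2 + c*(66 - 34*b) - 54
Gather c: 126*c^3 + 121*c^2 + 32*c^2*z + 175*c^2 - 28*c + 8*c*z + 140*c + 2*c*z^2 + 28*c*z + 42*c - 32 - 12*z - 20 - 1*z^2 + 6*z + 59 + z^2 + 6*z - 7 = 126*c^3 + c^2*(32*z + 296) + c*(2*z^2 + 36*z + 154)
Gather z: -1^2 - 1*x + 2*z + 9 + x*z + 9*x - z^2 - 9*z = 8*x - z^2 + z*(x - 7) + 8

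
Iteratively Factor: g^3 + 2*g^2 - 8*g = (g - 2)*(g^2 + 4*g) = (g - 2)*(g + 4)*(g)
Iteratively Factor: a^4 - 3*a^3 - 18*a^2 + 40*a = (a - 5)*(a^3 + 2*a^2 - 8*a) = (a - 5)*(a + 4)*(a^2 - 2*a) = (a - 5)*(a - 2)*(a + 4)*(a)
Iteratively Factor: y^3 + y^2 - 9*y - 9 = (y + 3)*(y^2 - 2*y - 3) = (y - 3)*(y + 3)*(y + 1)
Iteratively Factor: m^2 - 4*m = (m - 4)*(m)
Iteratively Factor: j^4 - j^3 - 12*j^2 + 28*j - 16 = (j - 1)*(j^3 - 12*j + 16) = (j - 2)*(j - 1)*(j^2 + 2*j - 8) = (j - 2)*(j - 1)*(j + 4)*(j - 2)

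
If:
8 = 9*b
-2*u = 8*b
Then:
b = 8/9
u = -32/9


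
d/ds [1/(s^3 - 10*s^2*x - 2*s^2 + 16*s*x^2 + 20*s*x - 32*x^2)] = (-3*s^2 + 20*s*x + 4*s - 16*x^2 - 20*x)/(s^3 - 10*s^2*x - 2*s^2 + 16*s*x^2 + 20*s*x - 32*x^2)^2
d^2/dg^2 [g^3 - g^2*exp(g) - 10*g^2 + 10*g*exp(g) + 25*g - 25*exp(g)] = -g^2*exp(g) + 6*g*exp(g) + 6*g - 7*exp(g) - 20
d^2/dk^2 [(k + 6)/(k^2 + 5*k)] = 2*(k^3 + 18*k^2 + 90*k + 150)/(k^3*(k^3 + 15*k^2 + 75*k + 125))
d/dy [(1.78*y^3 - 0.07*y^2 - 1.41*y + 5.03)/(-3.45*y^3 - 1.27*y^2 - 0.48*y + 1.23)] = (-2.5021*y^4 - 11.4378*y^3 + 56.8716*y^2 + 12.604*y + 0.6801)/(11.9025*y^6 + 8.763*y^5 + 4.9249*y^4 - 7.2678*y^3 - 2.8938*y^2 - 1.1808*y + 1.5129)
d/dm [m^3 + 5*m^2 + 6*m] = 3*m^2 + 10*m + 6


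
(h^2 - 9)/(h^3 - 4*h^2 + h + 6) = (h + 3)/(h^2 - h - 2)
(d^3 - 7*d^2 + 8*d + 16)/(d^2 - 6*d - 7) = (d^2 - 8*d + 16)/(d - 7)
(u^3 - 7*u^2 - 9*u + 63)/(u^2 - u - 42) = (u^2 - 9)/(u + 6)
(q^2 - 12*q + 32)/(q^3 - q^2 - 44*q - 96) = (q - 4)/(q^2 + 7*q + 12)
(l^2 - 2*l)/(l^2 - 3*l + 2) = l/(l - 1)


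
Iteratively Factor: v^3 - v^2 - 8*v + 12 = (v - 2)*(v^2 + v - 6) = (v - 2)^2*(v + 3)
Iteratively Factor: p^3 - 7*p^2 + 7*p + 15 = (p - 3)*(p^2 - 4*p - 5) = (p - 5)*(p - 3)*(p + 1)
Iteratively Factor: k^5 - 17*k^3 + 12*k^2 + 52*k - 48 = (k - 3)*(k^4 + 3*k^3 - 8*k^2 - 12*k + 16) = (k - 3)*(k + 4)*(k^3 - k^2 - 4*k + 4) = (k - 3)*(k + 2)*(k + 4)*(k^2 - 3*k + 2) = (k - 3)*(k - 2)*(k + 2)*(k + 4)*(k - 1)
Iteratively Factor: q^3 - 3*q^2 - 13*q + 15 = (q - 1)*(q^2 - 2*q - 15) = (q - 5)*(q - 1)*(q + 3)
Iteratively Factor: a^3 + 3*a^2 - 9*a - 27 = (a + 3)*(a^2 - 9) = (a + 3)^2*(a - 3)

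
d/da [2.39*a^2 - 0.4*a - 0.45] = 4.78*a - 0.4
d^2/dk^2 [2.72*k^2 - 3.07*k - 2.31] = 5.44000000000000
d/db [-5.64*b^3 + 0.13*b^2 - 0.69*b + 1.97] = -16.92*b^2 + 0.26*b - 0.69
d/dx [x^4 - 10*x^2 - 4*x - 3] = 4*x^3 - 20*x - 4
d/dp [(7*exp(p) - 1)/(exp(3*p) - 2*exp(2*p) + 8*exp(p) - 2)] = (-14*exp(3*p) + 17*exp(2*p) - 4*exp(p) - 6)*exp(p)/(exp(6*p) - 4*exp(5*p) + 20*exp(4*p) - 36*exp(3*p) + 72*exp(2*p) - 32*exp(p) + 4)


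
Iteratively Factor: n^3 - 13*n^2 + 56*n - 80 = (n - 4)*(n^2 - 9*n + 20) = (n - 5)*(n - 4)*(n - 4)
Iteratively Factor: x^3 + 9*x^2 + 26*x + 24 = (x + 4)*(x^2 + 5*x + 6) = (x + 2)*(x + 4)*(x + 3)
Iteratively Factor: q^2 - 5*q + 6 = (q - 3)*(q - 2)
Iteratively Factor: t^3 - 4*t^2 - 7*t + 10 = (t - 1)*(t^2 - 3*t - 10) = (t - 5)*(t - 1)*(t + 2)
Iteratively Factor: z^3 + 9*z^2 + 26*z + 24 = (z + 2)*(z^2 + 7*z + 12) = (z + 2)*(z + 3)*(z + 4)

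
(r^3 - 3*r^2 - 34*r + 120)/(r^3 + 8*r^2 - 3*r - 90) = (r^2 - 9*r + 20)/(r^2 + 2*r - 15)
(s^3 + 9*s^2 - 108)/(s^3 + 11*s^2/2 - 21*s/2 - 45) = 2*(s + 6)/(2*s + 5)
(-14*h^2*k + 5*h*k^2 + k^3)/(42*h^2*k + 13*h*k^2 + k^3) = (-2*h + k)/(6*h + k)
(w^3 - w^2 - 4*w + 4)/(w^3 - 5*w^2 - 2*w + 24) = (w^2 - 3*w + 2)/(w^2 - 7*w + 12)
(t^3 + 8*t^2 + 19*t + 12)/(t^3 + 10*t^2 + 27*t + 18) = (t + 4)/(t + 6)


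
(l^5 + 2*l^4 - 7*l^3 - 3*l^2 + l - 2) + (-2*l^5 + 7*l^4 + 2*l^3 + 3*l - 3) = -l^5 + 9*l^4 - 5*l^3 - 3*l^2 + 4*l - 5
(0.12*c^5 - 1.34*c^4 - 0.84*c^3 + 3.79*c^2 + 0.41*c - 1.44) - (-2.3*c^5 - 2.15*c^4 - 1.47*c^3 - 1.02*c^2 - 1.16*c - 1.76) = 2.42*c^5 + 0.81*c^4 + 0.63*c^3 + 4.81*c^2 + 1.57*c + 0.32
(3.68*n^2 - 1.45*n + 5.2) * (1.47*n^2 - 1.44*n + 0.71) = 5.4096*n^4 - 7.4307*n^3 + 12.3448*n^2 - 8.5175*n + 3.692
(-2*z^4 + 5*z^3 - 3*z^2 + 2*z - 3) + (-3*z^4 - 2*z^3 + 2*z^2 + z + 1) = -5*z^4 + 3*z^3 - z^2 + 3*z - 2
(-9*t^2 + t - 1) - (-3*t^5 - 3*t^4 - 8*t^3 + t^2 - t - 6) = 3*t^5 + 3*t^4 + 8*t^3 - 10*t^2 + 2*t + 5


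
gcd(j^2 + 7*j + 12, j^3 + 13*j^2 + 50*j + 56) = j + 4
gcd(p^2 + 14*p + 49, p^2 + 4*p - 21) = p + 7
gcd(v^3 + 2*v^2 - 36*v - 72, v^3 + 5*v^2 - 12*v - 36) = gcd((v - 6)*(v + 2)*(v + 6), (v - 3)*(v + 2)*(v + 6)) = v^2 + 8*v + 12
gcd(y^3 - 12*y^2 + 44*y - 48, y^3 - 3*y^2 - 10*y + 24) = y^2 - 6*y + 8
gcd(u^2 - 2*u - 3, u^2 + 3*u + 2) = u + 1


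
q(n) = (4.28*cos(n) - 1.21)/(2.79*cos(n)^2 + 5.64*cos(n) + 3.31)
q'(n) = (5.58*sin(n)*cos(n) + 5.64*sin(n))*(4.28*cos(n) - 1.21)/(2.79*cos(n)^2 + 5.64*cos(n) + 3.31)^2 - 4.28*sin(n)/(2.79*cos(n)^2 + 5.64*cos(n) + 3.31) = (11.9412*cos(n)^2 - 6.7518*cos(n) - 20.9912)*sin(n)/(7.7841*cos(n)^4 + 31.4712*cos(n)^3 + 50.2794*cos(n)^2 + 37.3368*cos(n) + 10.9561)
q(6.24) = 0.26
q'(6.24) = 0.00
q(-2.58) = -9.03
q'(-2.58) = 12.50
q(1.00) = 0.15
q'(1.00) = -0.35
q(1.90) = -1.46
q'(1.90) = -5.26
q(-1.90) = -1.46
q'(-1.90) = 5.26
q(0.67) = 0.23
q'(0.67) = -0.13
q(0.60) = 0.24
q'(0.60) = -0.11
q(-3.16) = -11.93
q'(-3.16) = -0.20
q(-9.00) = -10.48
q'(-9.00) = 8.55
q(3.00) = -11.82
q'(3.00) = -1.73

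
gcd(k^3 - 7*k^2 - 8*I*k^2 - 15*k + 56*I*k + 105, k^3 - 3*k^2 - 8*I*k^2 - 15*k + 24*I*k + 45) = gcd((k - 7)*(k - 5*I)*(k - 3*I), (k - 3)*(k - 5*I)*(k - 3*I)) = k^2 - 8*I*k - 15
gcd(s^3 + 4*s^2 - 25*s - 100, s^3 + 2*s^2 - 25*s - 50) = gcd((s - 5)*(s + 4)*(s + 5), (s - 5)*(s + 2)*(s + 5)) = s^2 - 25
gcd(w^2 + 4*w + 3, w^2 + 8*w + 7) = w + 1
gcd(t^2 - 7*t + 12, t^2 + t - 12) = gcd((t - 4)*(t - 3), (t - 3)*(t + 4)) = t - 3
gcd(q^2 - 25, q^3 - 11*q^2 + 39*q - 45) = q - 5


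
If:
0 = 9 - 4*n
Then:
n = 9/4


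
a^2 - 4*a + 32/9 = (a - 8/3)*(a - 4/3)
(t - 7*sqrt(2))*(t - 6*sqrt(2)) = t^2 - 13*sqrt(2)*t + 84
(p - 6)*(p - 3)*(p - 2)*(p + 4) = p^4 - 7*p^3 - 8*p^2 + 108*p - 144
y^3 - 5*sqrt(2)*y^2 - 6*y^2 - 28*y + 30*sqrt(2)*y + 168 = (y - 6)*(y - 7*sqrt(2))*(y + 2*sqrt(2))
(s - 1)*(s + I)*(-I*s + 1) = -I*s^3 + 2*s^2 + I*s^2 - 2*s + I*s - I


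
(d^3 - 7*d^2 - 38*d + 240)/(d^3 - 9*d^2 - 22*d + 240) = (d^2 + d - 30)/(d^2 - d - 30)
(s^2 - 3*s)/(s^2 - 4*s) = (s - 3)/(s - 4)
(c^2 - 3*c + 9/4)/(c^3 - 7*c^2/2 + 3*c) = (c - 3/2)/(c*(c - 2))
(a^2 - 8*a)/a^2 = (a - 8)/a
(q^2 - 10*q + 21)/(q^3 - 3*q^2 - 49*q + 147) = 1/(q + 7)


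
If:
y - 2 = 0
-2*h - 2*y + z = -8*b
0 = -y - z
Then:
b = h/4 + 3/4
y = 2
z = -2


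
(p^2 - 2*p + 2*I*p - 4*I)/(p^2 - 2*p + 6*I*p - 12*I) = (p + 2*I)/(p + 6*I)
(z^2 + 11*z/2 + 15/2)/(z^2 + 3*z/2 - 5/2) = (z + 3)/(z - 1)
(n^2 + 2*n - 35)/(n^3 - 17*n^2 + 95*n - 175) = (n + 7)/(n^2 - 12*n + 35)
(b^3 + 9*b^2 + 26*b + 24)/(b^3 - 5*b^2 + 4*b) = (b^3 + 9*b^2 + 26*b + 24)/(b*(b^2 - 5*b + 4))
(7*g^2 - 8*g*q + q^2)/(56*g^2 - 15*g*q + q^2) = (-g + q)/(-8*g + q)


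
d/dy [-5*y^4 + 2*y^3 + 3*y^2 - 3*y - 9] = -20*y^3 + 6*y^2 + 6*y - 3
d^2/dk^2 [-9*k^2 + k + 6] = -18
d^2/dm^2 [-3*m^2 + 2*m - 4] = -6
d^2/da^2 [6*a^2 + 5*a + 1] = 12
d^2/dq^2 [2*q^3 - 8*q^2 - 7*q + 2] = 12*q - 16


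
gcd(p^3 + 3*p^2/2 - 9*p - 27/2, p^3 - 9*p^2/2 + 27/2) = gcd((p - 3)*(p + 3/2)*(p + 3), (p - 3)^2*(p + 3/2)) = p^2 - 3*p/2 - 9/2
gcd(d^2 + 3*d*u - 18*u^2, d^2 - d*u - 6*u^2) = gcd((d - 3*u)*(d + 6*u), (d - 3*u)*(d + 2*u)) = -d + 3*u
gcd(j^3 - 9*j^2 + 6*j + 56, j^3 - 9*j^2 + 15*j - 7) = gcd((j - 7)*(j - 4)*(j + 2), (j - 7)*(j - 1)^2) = j - 7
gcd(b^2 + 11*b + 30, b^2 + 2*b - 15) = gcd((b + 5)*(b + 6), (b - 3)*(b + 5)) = b + 5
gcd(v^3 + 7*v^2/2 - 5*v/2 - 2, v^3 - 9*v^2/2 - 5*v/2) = v + 1/2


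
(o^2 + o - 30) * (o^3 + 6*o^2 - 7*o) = o^5 + 7*o^4 - 31*o^3 - 187*o^2 + 210*o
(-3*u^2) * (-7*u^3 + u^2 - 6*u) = 21*u^5 - 3*u^4 + 18*u^3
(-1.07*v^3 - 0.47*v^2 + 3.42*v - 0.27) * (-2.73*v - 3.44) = 2.9211*v^4 + 4.9639*v^3 - 7.7198*v^2 - 11.0277*v + 0.9288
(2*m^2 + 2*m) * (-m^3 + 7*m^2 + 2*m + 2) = -2*m^5 + 12*m^4 + 18*m^3 + 8*m^2 + 4*m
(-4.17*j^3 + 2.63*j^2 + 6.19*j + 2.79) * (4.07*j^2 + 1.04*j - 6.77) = -16.9719*j^5 + 6.3673*j^4 + 56.1594*j^3 - 0.0121999999999973*j^2 - 39.0047*j - 18.8883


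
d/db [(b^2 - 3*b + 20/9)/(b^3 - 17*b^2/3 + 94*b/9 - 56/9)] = (-9*b^2 + 30*b - 23)/(9*b^4 - 78*b^3 + 253*b^2 - 364*b + 196)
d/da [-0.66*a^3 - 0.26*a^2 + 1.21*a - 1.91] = -1.98*a^2 - 0.52*a + 1.21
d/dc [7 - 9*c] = -9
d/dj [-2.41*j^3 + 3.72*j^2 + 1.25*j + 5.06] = -7.23*j^2 + 7.44*j + 1.25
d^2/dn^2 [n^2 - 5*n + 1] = 2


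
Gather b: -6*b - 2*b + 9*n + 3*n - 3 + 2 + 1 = -8*b + 12*n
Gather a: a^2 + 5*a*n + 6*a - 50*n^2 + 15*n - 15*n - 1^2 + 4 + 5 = a^2 + a*(5*n + 6) - 50*n^2 + 8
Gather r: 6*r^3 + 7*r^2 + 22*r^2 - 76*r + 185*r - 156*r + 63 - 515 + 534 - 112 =6*r^3 + 29*r^2 - 47*r - 30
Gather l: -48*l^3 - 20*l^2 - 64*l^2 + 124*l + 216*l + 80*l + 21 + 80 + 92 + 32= -48*l^3 - 84*l^2 + 420*l + 225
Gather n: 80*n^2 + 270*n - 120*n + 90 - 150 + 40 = 80*n^2 + 150*n - 20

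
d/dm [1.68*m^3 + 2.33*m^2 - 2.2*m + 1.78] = 5.04*m^2 + 4.66*m - 2.2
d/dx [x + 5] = 1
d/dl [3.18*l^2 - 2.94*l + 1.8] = 6.36*l - 2.94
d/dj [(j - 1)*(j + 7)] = 2*j + 6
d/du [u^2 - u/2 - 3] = 2*u - 1/2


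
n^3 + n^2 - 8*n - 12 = (n - 3)*(n + 2)^2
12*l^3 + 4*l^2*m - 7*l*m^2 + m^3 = (-6*l + m)*(-2*l + m)*(l + m)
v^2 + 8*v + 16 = (v + 4)^2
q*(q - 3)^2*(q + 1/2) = q^4 - 11*q^3/2 + 6*q^2 + 9*q/2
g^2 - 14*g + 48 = (g - 8)*(g - 6)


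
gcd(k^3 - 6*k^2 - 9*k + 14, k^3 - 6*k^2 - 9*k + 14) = k^3 - 6*k^2 - 9*k + 14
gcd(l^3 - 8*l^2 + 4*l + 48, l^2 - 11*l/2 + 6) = l - 4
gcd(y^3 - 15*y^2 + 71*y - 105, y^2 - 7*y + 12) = y - 3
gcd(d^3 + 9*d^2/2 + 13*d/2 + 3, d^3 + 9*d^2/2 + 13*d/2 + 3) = d^3 + 9*d^2/2 + 13*d/2 + 3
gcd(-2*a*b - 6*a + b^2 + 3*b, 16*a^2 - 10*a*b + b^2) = 2*a - b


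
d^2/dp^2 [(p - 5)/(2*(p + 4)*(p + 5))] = (p^3 - 15*p^2 - 195*p - 485)/(p^6 + 27*p^5 + 303*p^4 + 1809*p^3 + 6060*p^2 + 10800*p + 8000)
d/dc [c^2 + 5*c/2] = 2*c + 5/2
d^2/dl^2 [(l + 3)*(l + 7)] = 2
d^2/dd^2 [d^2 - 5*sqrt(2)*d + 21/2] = 2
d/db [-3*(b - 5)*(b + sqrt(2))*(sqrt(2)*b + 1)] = -9*sqrt(2)*b^2 - 18*b + 30*sqrt(2)*b - 3*sqrt(2) + 45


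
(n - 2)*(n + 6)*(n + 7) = n^3 + 11*n^2 + 16*n - 84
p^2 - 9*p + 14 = (p - 7)*(p - 2)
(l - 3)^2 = l^2 - 6*l + 9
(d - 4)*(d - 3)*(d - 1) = d^3 - 8*d^2 + 19*d - 12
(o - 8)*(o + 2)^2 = o^3 - 4*o^2 - 28*o - 32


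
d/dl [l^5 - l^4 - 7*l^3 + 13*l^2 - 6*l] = 5*l^4 - 4*l^3 - 21*l^2 + 26*l - 6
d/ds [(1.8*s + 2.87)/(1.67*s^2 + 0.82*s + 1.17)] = (3.006*s^2 + 1.476*s - (1.8*s + 2.87)*(3.34*s + 0.82) + 2.106)/(1.67*s^2 + 0.82*s + 1.17)^2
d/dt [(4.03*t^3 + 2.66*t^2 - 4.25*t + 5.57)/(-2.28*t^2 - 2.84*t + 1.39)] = (-9.1884*t^4 - 22.8904*t^3 - 0.439299999999999*t^2 + 32.794*t + 9.9113)/(5.1984*t^4 + 12.9504*t^3 + 1.7272*t^2 - 7.8952*t + 1.9321)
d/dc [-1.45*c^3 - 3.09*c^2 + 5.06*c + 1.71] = -4.35*c^2 - 6.18*c + 5.06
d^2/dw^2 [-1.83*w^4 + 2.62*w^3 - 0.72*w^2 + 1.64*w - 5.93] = -21.96*w^2 + 15.72*w - 1.44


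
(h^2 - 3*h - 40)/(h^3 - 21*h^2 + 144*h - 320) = (h + 5)/(h^2 - 13*h + 40)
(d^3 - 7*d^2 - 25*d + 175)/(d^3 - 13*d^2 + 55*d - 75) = (d^2 - 2*d - 35)/(d^2 - 8*d + 15)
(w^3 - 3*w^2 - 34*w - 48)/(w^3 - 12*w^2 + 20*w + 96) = (w + 3)/(w - 6)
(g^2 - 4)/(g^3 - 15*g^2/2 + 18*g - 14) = 2*(g + 2)/(2*g^2 - 11*g + 14)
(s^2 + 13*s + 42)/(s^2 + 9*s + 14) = (s + 6)/(s + 2)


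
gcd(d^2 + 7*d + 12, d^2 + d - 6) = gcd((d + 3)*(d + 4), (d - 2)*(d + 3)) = d + 3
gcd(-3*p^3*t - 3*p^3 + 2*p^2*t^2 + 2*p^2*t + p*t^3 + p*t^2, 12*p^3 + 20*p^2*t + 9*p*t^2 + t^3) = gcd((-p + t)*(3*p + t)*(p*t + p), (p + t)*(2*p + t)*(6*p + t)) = 1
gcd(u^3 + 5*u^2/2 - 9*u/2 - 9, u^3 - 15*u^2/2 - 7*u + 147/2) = u + 3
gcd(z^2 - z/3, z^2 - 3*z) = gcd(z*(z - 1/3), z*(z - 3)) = z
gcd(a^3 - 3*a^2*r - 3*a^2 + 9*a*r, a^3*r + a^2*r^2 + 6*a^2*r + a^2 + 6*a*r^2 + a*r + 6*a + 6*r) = 1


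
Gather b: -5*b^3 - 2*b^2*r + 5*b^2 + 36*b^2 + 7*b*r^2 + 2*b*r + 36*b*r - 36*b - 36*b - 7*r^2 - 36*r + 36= -5*b^3 + b^2*(41 - 2*r) + b*(7*r^2 + 38*r - 72) - 7*r^2 - 36*r + 36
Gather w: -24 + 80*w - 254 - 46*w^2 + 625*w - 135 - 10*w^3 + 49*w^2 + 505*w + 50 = -10*w^3 + 3*w^2 + 1210*w - 363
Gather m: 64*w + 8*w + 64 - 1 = 72*w + 63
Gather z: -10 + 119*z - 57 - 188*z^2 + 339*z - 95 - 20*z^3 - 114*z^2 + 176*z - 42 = -20*z^3 - 302*z^2 + 634*z - 204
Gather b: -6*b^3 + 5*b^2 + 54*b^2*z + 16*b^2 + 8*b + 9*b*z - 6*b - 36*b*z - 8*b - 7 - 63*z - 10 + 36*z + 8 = -6*b^3 + b^2*(54*z + 21) + b*(-27*z - 6) - 27*z - 9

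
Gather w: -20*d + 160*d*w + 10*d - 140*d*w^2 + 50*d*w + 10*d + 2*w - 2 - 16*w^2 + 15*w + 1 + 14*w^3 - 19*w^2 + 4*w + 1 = 14*w^3 + w^2*(-140*d - 35) + w*(210*d + 21)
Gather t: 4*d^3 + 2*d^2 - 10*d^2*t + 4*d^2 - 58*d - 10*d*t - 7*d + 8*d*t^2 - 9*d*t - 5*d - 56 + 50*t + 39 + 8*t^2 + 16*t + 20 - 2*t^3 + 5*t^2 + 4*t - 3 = 4*d^3 + 6*d^2 - 70*d - 2*t^3 + t^2*(8*d + 13) + t*(-10*d^2 - 19*d + 70)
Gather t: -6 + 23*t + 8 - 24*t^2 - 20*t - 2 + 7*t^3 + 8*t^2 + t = 7*t^3 - 16*t^2 + 4*t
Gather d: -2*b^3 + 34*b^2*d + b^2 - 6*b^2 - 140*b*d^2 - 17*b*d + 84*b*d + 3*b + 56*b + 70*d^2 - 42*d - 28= -2*b^3 - 5*b^2 + 59*b + d^2*(70 - 140*b) + d*(34*b^2 + 67*b - 42) - 28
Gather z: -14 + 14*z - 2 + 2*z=16*z - 16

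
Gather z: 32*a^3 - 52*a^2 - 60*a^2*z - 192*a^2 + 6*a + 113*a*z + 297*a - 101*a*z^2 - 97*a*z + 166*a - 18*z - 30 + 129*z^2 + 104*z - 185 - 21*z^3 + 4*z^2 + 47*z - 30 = 32*a^3 - 244*a^2 + 469*a - 21*z^3 + z^2*(133 - 101*a) + z*(-60*a^2 + 16*a + 133) - 245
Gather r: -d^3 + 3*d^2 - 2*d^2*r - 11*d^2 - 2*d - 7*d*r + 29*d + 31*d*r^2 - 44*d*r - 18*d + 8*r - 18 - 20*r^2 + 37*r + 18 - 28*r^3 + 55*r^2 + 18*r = -d^3 - 8*d^2 + 9*d - 28*r^3 + r^2*(31*d + 35) + r*(-2*d^2 - 51*d + 63)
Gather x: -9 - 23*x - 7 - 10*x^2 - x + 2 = -10*x^2 - 24*x - 14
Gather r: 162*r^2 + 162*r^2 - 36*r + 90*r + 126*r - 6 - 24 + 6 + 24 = 324*r^2 + 180*r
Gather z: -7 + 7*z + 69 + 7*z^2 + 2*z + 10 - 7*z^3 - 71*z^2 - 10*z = -7*z^3 - 64*z^2 - z + 72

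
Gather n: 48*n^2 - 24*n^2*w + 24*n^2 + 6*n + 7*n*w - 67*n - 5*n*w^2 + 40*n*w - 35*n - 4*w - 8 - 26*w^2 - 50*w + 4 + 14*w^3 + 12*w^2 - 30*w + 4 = n^2*(72 - 24*w) + n*(-5*w^2 + 47*w - 96) + 14*w^3 - 14*w^2 - 84*w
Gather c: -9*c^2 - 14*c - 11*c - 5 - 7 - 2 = -9*c^2 - 25*c - 14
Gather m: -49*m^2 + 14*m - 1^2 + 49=-49*m^2 + 14*m + 48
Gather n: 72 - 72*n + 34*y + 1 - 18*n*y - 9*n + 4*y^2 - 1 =n*(-18*y - 81) + 4*y^2 + 34*y + 72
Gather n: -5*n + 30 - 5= 25 - 5*n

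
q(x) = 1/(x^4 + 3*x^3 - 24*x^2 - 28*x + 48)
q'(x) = (-4*x^3 - 9*x^2 + 48*x + 28)/(x^4 + 3*x^3 - 24*x^2 - 28*x + 48)^2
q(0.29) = 0.03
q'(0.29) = 0.03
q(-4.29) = -0.01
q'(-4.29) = -0.00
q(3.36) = -0.01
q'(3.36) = -0.01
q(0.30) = 0.03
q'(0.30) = 0.03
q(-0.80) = 0.02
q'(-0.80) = -0.00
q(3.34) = -0.01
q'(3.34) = -0.01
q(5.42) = 0.00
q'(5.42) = -0.00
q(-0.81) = 0.02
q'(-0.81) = -0.01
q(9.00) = 0.00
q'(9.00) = 0.00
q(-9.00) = 0.00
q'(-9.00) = 0.00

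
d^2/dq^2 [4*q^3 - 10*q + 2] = 24*q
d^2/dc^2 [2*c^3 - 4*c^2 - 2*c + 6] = 12*c - 8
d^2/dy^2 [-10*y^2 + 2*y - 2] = -20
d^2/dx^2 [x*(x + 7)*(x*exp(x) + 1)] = x^3*exp(x) + 13*x^2*exp(x) + 34*x*exp(x) + 14*exp(x) + 2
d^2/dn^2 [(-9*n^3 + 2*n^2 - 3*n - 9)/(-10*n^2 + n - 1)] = 2*(199*n^3 + 2733*n^2 - 333*n - 80)/(1000*n^6 - 300*n^5 + 330*n^4 - 61*n^3 + 33*n^2 - 3*n + 1)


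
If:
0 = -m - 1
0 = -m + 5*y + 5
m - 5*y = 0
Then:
No Solution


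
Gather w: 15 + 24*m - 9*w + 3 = 24*m - 9*w + 18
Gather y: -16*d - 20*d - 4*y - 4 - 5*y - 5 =-36*d - 9*y - 9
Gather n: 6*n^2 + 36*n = 6*n^2 + 36*n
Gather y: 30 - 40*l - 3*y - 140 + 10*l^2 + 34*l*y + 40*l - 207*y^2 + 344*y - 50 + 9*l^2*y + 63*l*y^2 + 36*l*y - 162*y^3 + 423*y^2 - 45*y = 10*l^2 - 162*y^3 + y^2*(63*l + 216) + y*(9*l^2 + 70*l + 296) - 160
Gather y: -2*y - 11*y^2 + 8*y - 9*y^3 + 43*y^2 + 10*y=-9*y^3 + 32*y^2 + 16*y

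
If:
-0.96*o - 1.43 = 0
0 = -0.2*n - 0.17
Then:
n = -0.85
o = -1.49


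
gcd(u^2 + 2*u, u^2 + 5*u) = u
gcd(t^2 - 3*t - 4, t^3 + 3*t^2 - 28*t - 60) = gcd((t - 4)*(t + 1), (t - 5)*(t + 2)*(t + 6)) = 1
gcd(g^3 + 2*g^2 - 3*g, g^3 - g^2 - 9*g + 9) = g^2 + 2*g - 3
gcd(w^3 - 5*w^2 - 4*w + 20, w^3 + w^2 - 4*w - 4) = w^2 - 4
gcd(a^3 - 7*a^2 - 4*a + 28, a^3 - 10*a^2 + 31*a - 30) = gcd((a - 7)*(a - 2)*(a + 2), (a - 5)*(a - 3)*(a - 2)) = a - 2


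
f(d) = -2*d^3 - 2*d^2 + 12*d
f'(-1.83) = -0.77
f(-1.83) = -16.40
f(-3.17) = 5.57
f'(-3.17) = -35.61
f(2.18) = -4.07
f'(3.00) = -54.00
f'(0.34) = 9.95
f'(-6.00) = -180.00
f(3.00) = -36.00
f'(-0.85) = 11.06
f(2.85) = -28.34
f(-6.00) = 288.00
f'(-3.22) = -37.33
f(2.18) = -4.07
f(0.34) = 3.77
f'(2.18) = -25.23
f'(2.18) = -25.23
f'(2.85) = -48.14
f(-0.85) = -10.42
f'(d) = -6*d^2 - 4*d + 12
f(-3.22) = 7.40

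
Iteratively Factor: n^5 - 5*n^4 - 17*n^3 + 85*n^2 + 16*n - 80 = (n - 4)*(n^4 - n^3 - 21*n^2 + n + 20) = (n - 5)*(n - 4)*(n^3 + 4*n^2 - n - 4) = (n - 5)*(n - 4)*(n + 4)*(n^2 - 1) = (n - 5)*(n - 4)*(n + 1)*(n + 4)*(n - 1)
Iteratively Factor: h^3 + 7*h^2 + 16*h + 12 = (h + 3)*(h^2 + 4*h + 4) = (h + 2)*(h + 3)*(h + 2)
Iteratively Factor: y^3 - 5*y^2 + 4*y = (y - 4)*(y^2 - y) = y*(y - 4)*(y - 1)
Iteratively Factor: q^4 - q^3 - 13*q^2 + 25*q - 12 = (q - 1)*(q^3 - 13*q + 12) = (q - 1)^2*(q^2 + q - 12) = (q - 1)^2*(q + 4)*(q - 3)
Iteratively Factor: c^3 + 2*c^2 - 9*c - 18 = (c + 3)*(c^2 - c - 6) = (c - 3)*(c + 3)*(c + 2)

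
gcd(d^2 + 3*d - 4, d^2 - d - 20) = d + 4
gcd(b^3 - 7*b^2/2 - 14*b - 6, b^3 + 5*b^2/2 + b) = b^2 + 5*b/2 + 1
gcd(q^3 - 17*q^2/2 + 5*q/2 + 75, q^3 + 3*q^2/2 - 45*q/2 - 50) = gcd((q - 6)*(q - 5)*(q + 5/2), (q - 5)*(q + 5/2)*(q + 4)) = q^2 - 5*q/2 - 25/2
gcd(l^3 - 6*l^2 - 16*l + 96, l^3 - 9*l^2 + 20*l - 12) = l - 6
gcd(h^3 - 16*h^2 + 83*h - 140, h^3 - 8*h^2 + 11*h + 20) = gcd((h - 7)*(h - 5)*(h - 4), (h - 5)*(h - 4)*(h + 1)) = h^2 - 9*h + 20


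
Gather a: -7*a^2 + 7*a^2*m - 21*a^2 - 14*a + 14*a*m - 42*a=a^2*(7*m - 28) + a*(14*m - 56)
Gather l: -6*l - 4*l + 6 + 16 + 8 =30 - 10*l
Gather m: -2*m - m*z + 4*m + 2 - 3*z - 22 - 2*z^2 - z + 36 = m*(2 - z) - 2*z^2 - 4*z + 16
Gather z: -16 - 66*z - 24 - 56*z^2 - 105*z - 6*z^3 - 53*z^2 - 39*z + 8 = -6*z^3 - 109*z^2 - 210*z - 32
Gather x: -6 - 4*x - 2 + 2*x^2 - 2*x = 2*x^2 - 6*x - 8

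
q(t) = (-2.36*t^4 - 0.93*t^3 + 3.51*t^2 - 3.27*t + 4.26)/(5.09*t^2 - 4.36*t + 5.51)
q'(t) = (4.36 - 10.18*t)*(-2.36*t^4 - 0.93*t^3 + 3.51*t^2 - 3.27*t + 4.26)/(5.09*t^2 - 4.36*t + 5.51)^2 + (-9.44*t^3 - 2.79*t^2 + 7.02*t - 3.27)/(5.09*t^2 - 4.36*t + 5.51)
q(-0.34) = 0.76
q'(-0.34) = 0.05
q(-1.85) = 0.02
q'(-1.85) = 1.11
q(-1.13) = 0.59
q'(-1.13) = 0.48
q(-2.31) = -0.59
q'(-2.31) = 1.53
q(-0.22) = 0.77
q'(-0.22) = 0.03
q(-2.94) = -1.74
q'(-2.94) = 2.12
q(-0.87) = 0.69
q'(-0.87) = 0.29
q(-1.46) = 0.38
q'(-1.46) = 0.76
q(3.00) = -4.97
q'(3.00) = -3.45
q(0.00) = 0.77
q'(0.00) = 0.02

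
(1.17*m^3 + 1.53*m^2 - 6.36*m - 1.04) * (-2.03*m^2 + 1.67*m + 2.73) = -2.3751*m^5 - 1.152*m^4 + 18.66*m^3 - 4.3331*m^2 - 19.0996*m - 2.8392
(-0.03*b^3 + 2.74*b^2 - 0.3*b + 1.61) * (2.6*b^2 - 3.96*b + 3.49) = -0.078*b^5 + 7.2428*b^4 - 11.7351*b^3 + 14.9366*b^2 - 7.4226*b + 5.6189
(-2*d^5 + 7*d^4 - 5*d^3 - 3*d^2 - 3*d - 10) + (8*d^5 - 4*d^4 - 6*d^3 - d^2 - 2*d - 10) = 6*d^5 + 3*d^4 - 11*d^3 - 4*d^2 - 5*d - 20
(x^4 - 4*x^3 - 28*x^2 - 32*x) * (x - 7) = x^5 - 11*x^4 + 164*x^2 + 224*x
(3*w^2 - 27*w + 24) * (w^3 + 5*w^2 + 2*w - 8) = 3*w^5 - 12*w^4 - 105*w^3 + 42*w^2 + 264*w - 192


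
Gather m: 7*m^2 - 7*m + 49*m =7*m^2 + 42*m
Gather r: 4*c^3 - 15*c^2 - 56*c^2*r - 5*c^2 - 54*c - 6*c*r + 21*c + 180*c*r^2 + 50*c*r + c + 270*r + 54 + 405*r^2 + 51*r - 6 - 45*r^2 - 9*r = 4*c^3 - 20*c^2 - 32*c + r^2*(180*c + 360) + r*(-56*c^2 + 44*c + 312) + 48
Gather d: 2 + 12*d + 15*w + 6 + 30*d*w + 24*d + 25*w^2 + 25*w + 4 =d*(30*w + 36) + 25*w^2 + 40*w + 12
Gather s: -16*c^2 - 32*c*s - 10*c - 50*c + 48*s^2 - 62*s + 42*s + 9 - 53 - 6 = -16*c^2 - 60*c + 48*s^2 + s*(-32*c - 20) - 50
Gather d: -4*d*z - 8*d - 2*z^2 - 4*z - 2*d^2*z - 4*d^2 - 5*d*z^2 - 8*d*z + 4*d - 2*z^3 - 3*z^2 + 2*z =d^2*(-2*z - 4) + d*(-5*z^2 - 12*z - 4) - 2*z^3 - 5*z^2 - 2*z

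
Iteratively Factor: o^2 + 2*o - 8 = (o - 2)*(o + 4)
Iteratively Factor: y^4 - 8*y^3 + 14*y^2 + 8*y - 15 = (y - 1)*(y^3 - 7*y^2 + 7*y + 15) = (y - 3)*(y - 1)*(y^2 - 4*y - 5) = (y - 3)*(y - 1)*(y + 1)*(y - 5)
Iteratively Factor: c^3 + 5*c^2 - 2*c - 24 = (c + 4)*(c^2 + c - 6) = (c - 2)*(c + 4)*(c + 3)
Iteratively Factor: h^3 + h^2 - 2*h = (h)*(h^2 + h - 2) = h*(h + 2)*(h - 1)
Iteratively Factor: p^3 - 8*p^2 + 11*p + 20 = (p - 4)*(p^2 - 4*p - 5) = (p - 4)*(p + 1)*(p - 5)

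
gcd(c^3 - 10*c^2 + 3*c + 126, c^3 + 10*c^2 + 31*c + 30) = c + 3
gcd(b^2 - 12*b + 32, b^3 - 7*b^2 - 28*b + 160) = b^2 - 12*b + 32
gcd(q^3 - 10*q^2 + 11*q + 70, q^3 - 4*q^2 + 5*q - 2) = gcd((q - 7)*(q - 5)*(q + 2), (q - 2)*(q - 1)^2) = 1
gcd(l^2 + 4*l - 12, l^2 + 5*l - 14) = l - 2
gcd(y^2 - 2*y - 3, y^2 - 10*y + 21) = y - 3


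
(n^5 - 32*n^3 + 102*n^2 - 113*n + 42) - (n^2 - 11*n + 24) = n^5 - 32*n^3 + 101*n^2 - 102*n + 18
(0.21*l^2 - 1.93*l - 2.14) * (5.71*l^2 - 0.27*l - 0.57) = 1.1991*l^4 - 11.077*l^3 - 11.818*l^2 + 1.6779*l + 1.2198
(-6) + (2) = -4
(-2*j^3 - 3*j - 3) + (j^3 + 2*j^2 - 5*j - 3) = -j^3 + 2*j^2 - 8*j - 6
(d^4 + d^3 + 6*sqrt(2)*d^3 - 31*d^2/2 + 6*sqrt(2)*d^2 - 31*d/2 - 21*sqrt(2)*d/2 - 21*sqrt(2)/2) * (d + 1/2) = d^5 + 3*d^4/2 + 6*sqrt(2)*d^4 - 15*d^3 + 9*sqrt(2)*d^3 - 93*d^2/4 - 15*sqrt(2)*d^2/2 - 63*sqrt(2)*d/4 - 31*d/4 - 21*sqrt(2)/4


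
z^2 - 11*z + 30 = (z - 6)*(z - 5)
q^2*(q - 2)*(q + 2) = q^4 - 4*q^2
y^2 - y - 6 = (y - 3)*(y + 2)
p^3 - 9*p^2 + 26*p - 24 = (p - 4)*(p - 3)*(p - 2)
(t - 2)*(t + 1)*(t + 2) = t^3 + t^2 - 4*t - 4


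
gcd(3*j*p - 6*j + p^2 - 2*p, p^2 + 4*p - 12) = p - 2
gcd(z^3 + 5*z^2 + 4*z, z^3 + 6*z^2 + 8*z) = z^2 + 4*z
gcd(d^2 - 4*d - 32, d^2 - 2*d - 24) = d + 4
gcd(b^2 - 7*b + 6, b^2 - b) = b - 1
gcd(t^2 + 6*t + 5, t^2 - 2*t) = 1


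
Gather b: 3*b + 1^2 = 3*b + 1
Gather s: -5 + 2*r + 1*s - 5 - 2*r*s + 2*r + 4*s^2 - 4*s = 4*r + 4*s^2 + s*(-2*r - 3) - 10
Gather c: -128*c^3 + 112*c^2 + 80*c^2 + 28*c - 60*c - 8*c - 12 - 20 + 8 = -128*c^3 + 192*c^2 - 40*c - 24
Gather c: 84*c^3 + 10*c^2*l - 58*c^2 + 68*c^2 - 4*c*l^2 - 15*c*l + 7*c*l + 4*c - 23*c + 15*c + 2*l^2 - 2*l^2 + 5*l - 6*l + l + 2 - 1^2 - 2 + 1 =84*c^3 + c^2*(10*l + 10) + c*(-4*l^2 - 8*l - 4)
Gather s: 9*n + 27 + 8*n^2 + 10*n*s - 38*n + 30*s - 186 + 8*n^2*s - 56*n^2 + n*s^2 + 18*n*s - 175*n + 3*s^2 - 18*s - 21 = -48*n^2 - 204*n + s^2*(n + 3) + s*(8*n^2 + 28*n + 12) - 180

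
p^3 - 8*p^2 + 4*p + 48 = (p - 6)*(p - 4)*(p + 2)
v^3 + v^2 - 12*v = v*(v - 3)*(v + 4)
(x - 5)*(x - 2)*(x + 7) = x^3 - 39*x + 70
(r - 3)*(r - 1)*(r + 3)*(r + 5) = r^4 + 4*r^3 - 14*r^2 - 36*r + 45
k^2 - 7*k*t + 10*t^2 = (k - 5*t)*(k - 2*t)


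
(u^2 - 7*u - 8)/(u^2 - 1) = (u - 8)/(u - 1)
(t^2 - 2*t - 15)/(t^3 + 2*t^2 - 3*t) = (t - 5)/(t*(t - 1))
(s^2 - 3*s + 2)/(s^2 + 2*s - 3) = (s - 2)/(s + 3)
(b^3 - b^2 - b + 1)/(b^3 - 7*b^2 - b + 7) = (b - 1)/(b - 7)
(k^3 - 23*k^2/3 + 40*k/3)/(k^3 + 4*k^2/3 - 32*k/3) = (k - 5)/(k + 4)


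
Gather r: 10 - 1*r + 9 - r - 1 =18 - 2*r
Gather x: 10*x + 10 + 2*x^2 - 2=2*x^2 + 10*x + 8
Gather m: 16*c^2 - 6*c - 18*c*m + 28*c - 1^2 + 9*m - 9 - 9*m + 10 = 16*c^2 - 18*c*m + 22*c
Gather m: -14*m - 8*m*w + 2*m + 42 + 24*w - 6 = m*(-8*w - 12) + 24*w + 36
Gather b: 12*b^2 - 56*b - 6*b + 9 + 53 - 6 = 12*b^2 - 62*b + 56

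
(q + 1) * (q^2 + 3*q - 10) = q^3 + 4*q^2 - 7*q - 10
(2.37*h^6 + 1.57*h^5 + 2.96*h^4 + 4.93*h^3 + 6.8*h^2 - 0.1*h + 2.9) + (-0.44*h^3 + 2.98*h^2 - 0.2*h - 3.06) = 2.37*h^6 + 1.57*h^5 + 2.96*h^4 + 4.49*h^3 + 9.78*h^2 - 0.3*h - 0.16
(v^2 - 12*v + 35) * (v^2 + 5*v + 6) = v^4 - 7*v^3 - 19*v^2 + 103*v + 210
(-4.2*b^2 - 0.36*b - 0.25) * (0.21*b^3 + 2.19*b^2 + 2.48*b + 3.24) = -0.882*b^5 - 9.2736*b^4 - 11.2569*b^3 - 15.0483*b^2 - 1.7864*b - 0.81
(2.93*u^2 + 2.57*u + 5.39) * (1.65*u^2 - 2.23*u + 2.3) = 4.8345*u^4 - 2.2934*u^3 + 9.9014*u^2 - 6.1087*u + 12.397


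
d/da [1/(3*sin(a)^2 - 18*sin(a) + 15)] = 2*(3 - sin(a))*cos(a)/(3*(sin(a)^2 - 6*sin(a) + 5)^2)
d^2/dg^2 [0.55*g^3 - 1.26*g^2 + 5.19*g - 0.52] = 3.3*g - 2.52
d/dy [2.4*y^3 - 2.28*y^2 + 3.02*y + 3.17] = 7.2*y^2 - 4.56*y + 3.02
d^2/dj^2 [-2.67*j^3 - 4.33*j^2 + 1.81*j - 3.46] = -16.02*j - 8.66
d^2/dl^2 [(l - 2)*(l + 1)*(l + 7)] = 6*l + 12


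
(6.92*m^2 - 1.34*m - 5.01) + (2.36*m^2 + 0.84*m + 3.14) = 9.28*m^2 - 0.5*m - 1.87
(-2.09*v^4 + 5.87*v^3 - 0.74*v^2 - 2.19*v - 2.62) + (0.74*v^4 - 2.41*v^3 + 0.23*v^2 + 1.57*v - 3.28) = -1.35*v^4 + 3.46*v^3 - 0.51*v^2 - 0.62*v - 5.9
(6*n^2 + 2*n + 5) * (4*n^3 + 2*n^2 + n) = 24*n^5 + 20*n^4 + 30*n^3 + 12*n^2 + 5*n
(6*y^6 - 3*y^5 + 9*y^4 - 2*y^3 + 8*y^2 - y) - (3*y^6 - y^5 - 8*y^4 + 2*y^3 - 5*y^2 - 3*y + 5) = 3*y^6 - 2*y^5 + 17*y^4 - 4*y^3 + 13*y^2 + 2*y - 5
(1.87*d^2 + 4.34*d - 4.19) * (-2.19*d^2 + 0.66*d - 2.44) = -4.0953*d^4 - 8.2704*d^3 + 7.4777*d^2 - 13.355*d + 10.2236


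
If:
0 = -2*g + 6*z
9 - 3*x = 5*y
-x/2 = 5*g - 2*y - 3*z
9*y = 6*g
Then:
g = -27/38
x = 72/19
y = -9/19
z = -9/38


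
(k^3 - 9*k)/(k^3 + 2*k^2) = (k^2 - 9)/(k*(k + 2))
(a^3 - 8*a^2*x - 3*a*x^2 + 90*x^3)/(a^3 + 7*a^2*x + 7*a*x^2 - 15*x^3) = (-a^2 + 11*a*x - 30*x^2)/(-a^2 - 4*a*x + 5*x^2)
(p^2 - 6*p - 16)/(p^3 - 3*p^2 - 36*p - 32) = (p + 2)/(p^2 + 5*p + 4)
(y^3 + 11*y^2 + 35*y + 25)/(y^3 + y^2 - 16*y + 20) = (y^2 + 6*y + 5)/(y^2 - 4*y + 4)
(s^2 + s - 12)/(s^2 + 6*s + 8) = (s - 3)/(s + 2)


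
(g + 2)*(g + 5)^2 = g^3 + 12*g^2 + 45*g + 50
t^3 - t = t*(t - 1)*(t + 1)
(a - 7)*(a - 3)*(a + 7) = a^3 - 3*a^2 - 49*a + 147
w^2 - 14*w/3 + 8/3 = (w - 4)*(w - 2/3)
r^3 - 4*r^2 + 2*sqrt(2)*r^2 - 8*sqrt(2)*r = r*(r - 4)*(r + 2*sqrt(2))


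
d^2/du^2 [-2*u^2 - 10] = -4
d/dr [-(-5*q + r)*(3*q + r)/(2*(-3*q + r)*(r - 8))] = (2*(-q + r)*(3*q - r)*(r - 8) + (3*q - r)*(3*q + r)*(5*q - r) - (3*q + r)*(5*q - r)*(r - 8))/(2*(3*q - r)^2*(r - 8)^2)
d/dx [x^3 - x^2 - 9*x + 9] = 3*x^2 - 2*x - 9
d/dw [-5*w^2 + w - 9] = 1 - 10*w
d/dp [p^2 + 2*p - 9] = 2*p + 2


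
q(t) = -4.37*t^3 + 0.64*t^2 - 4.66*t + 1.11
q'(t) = -13.11*t^2 + 1.28*t - 4.66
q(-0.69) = 6.07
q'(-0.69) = -11.78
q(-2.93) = 130.18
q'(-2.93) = -120.96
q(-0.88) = 8.68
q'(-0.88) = -15.94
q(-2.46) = 81.50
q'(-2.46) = -87.15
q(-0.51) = 4.23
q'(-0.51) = -8.72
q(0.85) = -5.07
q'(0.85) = -13.04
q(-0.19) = 2.05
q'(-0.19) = -5.38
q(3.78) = -243.38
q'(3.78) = -187.14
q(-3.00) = 138.84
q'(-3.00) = -126.49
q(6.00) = -947.73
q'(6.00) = -468.94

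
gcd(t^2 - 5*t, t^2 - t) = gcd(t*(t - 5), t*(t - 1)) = t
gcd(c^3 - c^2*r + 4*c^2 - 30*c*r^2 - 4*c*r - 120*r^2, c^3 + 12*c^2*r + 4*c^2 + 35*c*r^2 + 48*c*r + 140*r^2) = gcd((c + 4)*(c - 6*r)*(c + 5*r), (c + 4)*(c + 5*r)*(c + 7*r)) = c^2 + 5*c*r + 4*c + 20*r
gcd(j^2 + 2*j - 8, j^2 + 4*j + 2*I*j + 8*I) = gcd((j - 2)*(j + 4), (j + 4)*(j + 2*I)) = j + 4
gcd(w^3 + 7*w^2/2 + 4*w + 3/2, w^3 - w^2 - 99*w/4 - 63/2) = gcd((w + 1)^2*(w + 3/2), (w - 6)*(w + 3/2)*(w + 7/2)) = w + 3/2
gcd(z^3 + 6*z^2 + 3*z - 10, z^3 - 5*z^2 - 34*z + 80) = z + 5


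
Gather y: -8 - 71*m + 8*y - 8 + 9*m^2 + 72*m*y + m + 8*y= 9*m^2 - 70*m + y*(72*m + 16) - 16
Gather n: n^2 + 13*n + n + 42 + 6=n^2 + 14*n + 48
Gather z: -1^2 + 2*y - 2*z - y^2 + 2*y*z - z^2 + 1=-y^2 + 2*y - z^2 + z*(2*y - 2)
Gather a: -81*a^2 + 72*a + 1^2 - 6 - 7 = -81*a^2 + 72*a - 12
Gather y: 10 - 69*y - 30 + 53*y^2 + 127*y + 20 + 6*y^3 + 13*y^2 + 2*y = 6*y^3 + 66*y^2 + 60*y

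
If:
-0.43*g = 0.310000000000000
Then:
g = -0.72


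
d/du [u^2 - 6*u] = 2*u - 6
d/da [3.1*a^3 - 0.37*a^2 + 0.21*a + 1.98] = 9.3*a^2 - 0.74*a + 0.21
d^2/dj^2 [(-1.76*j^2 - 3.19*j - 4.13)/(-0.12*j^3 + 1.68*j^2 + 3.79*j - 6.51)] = (0.050688*j^6 + 0.275616000000001*j^5 + 1.657728*j^4 - 34.074504*j^3 + 144.2574*j^2 + 347.751432*j + 515.576488)/(0.001728*j^9 - 0.072576*j^8 + 0.852336*j^7 + 0.123984000000001*j^6 - 34.794108*j^5 - 35.03808*j^4 + 209.519729*j^3 + 66.9351690000001*j^2 - 481.861737*j + 275.894451)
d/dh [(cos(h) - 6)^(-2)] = 2*sin(h)/(cos(h) - 6)^3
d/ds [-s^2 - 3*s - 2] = -2*s - 3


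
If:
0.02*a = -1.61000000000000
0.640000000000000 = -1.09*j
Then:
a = -80.50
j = -0.59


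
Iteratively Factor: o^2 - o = (o - 1)*(o)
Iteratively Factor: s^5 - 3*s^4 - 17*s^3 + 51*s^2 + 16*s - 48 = (s - 4)*(s^4 + s^3 - 13*s^2 - s + 12) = (s - 4)*(s - 3)*(s^3 + 4*s^2 - s - 4) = (s - 4)*(s - 3)*(s - 1)*(s^2 + 5*s + 4) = (s - 4)*(s - 3)*(s - 1)*(s + 1)*(s + 4)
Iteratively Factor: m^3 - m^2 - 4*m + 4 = (m - 1)*(m^2 - 4) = (m - 1)*(m + 2)*(m - 2)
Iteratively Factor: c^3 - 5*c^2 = (c)*(c^2 - 5*c) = c*(c - 5)*(c)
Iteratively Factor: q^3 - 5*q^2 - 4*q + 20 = (q - 5)*(q^2 - 4) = (q - 5)*(q - 2)*(q + 2)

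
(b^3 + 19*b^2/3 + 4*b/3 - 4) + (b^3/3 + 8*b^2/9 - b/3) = 4*b^3/3 + 65*b^2/9 + b - 4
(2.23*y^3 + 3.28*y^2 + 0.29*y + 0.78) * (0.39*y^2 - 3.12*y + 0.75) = 0.8697*y^5 - 5.6784*y^4 - 8.448*y^3 + 1.8594*y^2 - 2.2161*y + 0.585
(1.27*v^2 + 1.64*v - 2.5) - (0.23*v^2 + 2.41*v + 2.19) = 1.04*v^2 - 0.77*v - 4.69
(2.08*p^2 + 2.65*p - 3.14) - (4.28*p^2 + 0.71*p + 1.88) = -2.2*p^2 + 1.94*p - 5.02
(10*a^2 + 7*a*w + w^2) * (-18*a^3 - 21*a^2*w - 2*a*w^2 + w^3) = -180*a^5 - 336*a^4*w - 185*a^3*w^2 - 25*a^2*w^3 + 5*a*w^4 + w^5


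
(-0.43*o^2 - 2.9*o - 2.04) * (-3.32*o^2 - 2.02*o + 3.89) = 1.4276*o^4 + 10.4966*o^3 + 10.9581*o^2 - 7.1602*o - 7.9356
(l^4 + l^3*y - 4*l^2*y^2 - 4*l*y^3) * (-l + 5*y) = -l^5 + 4*l^4*y + 9*l^3*y^2 - 16*l^2*y^3 - 20*l*y^4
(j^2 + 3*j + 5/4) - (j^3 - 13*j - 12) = -j^3 + j^2 + 16*j + 53/4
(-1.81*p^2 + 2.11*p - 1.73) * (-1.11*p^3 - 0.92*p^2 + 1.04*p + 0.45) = 2.0091*p^5 - 0.6769*p^4 - 1.9033*p^3 + 2.9715*p^2 - 0.8497*p - 0.7785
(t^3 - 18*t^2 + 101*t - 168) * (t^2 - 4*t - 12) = t^5 - 22*t^4 + 161*t^3 - 356*t^2 - 540*t + 2016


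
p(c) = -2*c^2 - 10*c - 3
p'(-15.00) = 50.00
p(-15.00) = -303.00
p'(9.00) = -46.00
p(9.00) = -255.00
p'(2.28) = -19.12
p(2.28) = -36.20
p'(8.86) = -45.44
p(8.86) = -248.60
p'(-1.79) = -2.84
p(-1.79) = 8.49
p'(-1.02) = -5.92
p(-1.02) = 5.12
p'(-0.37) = -8.52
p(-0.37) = 0.43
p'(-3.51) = 4.04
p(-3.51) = 7.46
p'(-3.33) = 3.32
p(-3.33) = 8.12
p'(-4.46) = 7.84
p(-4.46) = 1.82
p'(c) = -4*c - 10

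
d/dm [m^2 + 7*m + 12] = 2*m + 7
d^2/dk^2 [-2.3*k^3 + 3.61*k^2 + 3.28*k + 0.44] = 7.22 - 13.8*k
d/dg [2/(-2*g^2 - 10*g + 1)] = 4*(2*g + 5)/(2*g^2 + 10*g - 1)^2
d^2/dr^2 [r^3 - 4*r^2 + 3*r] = 6*r - 8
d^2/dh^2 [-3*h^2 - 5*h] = -6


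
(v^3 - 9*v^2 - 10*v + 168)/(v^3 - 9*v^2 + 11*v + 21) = (v^2 - 2*v - 24)/(v^2 - 2*v - 3)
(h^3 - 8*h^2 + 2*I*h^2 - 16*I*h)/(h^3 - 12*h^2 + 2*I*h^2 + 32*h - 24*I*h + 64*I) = h/(h - 4)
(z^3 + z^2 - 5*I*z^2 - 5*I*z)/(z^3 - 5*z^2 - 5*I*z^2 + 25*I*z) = (z + 1)/(z - 5)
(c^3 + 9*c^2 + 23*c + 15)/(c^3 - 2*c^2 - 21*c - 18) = (c + 5)/(c - 6)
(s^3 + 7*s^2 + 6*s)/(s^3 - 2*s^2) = (s^2 + 7*s + 6)/(s*(s - 2))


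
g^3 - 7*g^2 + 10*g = g*(g - 5)*(g - 2)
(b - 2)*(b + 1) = b^2 - b - 2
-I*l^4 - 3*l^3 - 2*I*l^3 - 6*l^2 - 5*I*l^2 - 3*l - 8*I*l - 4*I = (l + 1)*(l - 4*I)*(l + I)*(-I*l - I)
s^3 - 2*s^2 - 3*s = s*(s - 3)*(s + 1)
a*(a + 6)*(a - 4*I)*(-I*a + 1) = -I*a^4 - 3*a^3 - 6*I*a^3 - 18*a^2 - 4*I*a^2 - 24*I*a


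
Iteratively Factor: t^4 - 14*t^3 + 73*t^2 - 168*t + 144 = (t - 3)*(t^3 - 11*t^2 + 40*t - 48) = (t - 3)^2*(t^2 - 8*t + 16) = (t - 4)*(t - 3)^2*(t - 4)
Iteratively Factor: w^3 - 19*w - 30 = (w + 3)*(w^2 - 3*w - 10) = (w + 2)*(w + 3)*(w - 5)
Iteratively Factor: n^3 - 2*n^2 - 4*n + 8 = (n - 2)*(n^2 - 4) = (n - 2)*(n + 2)*(n - 2)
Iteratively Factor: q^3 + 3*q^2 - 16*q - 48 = (q + 3)*(q^2 - 16) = (q - 4)*(q + 3)*(q + 4)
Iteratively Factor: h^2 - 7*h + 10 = (h - 2)*(h - 5)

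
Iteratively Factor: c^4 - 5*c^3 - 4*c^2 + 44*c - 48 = (c - 4)*(c^3 - c^2 - 8*c + 12) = (c - 4)*(c - 2)*(c^2 + c - 6) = (c - 4)*(c - 2)*(c + 3)*(c - 2)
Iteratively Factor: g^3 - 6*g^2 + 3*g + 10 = (g + 1)*(g^2 - 7*g + 10) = (g - 2)*(g + 1)*(g - 5)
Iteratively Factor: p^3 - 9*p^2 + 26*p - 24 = (p - 3)*(p^2 - 6*p + 8) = (p - 4)*(p - 3)*(p - 2)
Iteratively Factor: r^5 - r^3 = (r)*(r^4 - r^2) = r*(r - 1)*(r^3 + r^2) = r*(r - 1)*(r + 1)*(r^2) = r^2*(r - 1)*(r + 1)*(r)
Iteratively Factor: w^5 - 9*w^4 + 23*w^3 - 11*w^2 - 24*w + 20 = (w - 2)*(w^4 - 7*w^3 + 9*w^2 + 7*w - 10) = (w - 2)^2*(w^3 - 5*w^2 - w + 5) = (w - 5)*(w - 2)^2*(w^2 - 1) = (w - 5)*(w - 2)^2*(w - 1)*(w + 1)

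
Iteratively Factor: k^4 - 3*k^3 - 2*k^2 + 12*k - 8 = (k - 2)*(k^3 - k^2 - 4*k + 4) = (k - 2)*(k + 2)*(k^2 - 3*k + 2) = (k - 2)^2*(k + 2)*(k - 1)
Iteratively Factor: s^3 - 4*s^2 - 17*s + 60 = (s - 5)*(s^2 + s - 12) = (s - 5)*(s - 3)*(s + 4)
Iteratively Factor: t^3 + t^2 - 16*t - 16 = (t + 1)*(t^2 - 16) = (t + 1)*(t + 4)*(t - 4)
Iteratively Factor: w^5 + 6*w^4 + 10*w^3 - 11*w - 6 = (w - 1)*(w^4 + 7*w^3 + 17*w^2 + 17*w + 6) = (w - 1)*(w + 1)*(w^3 + 6*w^2 + 11*w + 6) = (w - 1)*(w + 1)^2*(w^2 + 5*w + 6) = (w - 1)*(w + 1)^2*(w + 3)*(w + 2)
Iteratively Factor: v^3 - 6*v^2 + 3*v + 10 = (v - 2)*(v^2 - 4*v - 5) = (v - 2)*(v + 1)*(v - 5)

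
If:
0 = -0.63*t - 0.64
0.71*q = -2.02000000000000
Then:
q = -2.85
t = -1.02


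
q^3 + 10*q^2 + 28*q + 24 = (q + 2)^2*(q + 6)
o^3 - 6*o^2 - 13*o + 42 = (o - 7)*(o - 2)*(o + 3)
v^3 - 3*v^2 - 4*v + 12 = (v - 3)*(v - 2)*(v + 2)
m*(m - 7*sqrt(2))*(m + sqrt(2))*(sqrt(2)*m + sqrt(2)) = sqrt(2)*m^4 - 12*m^3 + sqrt(2)*m^3 - 14*sqrt(2)*m^2 - 12*m^2 - 14*sqrt(2)*m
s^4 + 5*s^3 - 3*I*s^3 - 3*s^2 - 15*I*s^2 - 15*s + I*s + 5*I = (s + 5)*(s - I)^3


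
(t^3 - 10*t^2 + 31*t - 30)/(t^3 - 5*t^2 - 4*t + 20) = (t - 3)/(t + 2)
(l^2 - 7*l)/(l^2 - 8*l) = (l - 7)/(l - 8)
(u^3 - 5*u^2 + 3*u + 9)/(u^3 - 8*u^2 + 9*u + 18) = (u - 3)/(u - 6)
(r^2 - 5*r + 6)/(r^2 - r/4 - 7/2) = 4*(r - 3)/(4*r + 7)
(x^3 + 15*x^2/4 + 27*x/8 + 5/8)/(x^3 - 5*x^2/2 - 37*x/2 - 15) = (x + 1/4)/(x - 6)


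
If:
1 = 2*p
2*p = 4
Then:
No Solution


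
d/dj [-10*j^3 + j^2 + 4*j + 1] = -30*j^2 + 2*j + 4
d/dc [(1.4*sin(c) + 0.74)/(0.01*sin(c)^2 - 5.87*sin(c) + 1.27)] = (-0.014*sin(c)^2 - 0.0147999999999993*sin(c) + 6.1218)*cos(c)/(0.0001*sin(c)^4 - 0.1174*sin(c)^3 + 34.4823*sin(c)^2 - 14.9098*sin(c) + 1.6129)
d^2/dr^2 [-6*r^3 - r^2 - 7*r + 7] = -36*r - 2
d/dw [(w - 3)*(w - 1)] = 2*w - 4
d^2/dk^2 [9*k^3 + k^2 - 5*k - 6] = 54*k + 2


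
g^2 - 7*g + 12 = (g - 4)*(g - 3)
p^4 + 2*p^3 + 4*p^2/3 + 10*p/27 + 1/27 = (p + 1/3)^3*(p + 1)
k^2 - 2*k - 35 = (k - 7)*(k + 5)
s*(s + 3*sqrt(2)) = s^2 + 3*sqrt(2)*s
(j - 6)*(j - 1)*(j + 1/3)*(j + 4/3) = j^4 - 16*j^3/3 - 47*j^2/9 + 62*j/9 + 8/3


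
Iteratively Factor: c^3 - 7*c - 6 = (c - 3)*(c^2 + 3*c + 2) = (c - 3)*(c + 1)*(c + 2)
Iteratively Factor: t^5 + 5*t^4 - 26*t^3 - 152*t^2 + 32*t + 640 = (t + 4)*(t^4 + t^3 - 30*t^2 - 32*t + 160) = (t - 2)*(t + 4)*(t^3 + 3*t^2 - 24*t - 80) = (t - 2)*(t + 4)^2*(t^2 - t - 20) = (t - 2)*(t + 4)^3*(t - 5)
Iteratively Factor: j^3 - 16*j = (j)*(j^2 - 16) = j*(j - 4)*(j + 4)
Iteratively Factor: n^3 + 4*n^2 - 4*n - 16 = (n + 4)*(n^2 - 4) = (n + 2)*(n + 4)*(n - 2)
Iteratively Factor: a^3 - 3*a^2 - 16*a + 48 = (a - 3)*(a^2 - 16) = (a - 3)*(a + 4)*(a - 4)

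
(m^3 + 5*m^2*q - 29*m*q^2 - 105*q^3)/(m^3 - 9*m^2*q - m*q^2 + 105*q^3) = (-m - 7*q)/(-m + 7*q)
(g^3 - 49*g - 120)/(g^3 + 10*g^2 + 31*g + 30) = (g - 8)/(g + 2)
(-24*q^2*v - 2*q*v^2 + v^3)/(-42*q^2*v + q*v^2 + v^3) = (4*q + v)/(7*q + v)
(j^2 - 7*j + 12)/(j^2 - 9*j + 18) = (j - 4)/(j - 6)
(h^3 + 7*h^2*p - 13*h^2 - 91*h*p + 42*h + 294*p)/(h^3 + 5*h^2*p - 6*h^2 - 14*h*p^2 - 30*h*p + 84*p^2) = (7 - h)/(-h + 2*p)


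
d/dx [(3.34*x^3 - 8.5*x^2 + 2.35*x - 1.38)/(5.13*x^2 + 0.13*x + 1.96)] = (17.1342*x^4 + 0.868399999999994*x^3 + 6.4787*x^2 - 19.1612*x + 4.7854)/(26.3169*x^4 + 1.3338*x^3 + 20.1265*x^2 + 0.5096*x + 3.8416)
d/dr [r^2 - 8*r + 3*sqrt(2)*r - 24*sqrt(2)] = 2*r - 8 + 3*sqrt(2)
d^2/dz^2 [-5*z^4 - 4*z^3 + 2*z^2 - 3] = -60*z^2 - 24*z + 4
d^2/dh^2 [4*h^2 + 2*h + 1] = 8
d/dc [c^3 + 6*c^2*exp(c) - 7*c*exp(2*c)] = 6*c^2*exp(c) + 3*c^2 - 14*c*exp(2*c) + 12*c*exp(c) - 7*exp(2*c)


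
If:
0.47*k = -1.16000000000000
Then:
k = -2.47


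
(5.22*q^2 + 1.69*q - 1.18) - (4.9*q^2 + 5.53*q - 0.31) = 0.319999999999999*q^2 - 3.84*q - 0.87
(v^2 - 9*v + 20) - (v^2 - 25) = 45 - 9*v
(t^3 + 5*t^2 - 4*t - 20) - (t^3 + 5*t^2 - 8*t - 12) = 4*t - 8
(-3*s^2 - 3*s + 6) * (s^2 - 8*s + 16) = -3*s^4 + 21*s^3 - 18*s^2 - 96*s + 96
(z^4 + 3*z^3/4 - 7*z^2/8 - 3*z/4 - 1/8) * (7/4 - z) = -z^5 + z^4 + 35*z^3/16 - 25*z^2/32 - 19*z/16 - 7/32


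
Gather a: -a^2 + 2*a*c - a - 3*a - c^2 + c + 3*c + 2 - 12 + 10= -a^2 + a*(2*c - 4) - c^2 + 4*c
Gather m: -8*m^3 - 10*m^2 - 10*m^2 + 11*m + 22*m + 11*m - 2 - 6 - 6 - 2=-8*m^3 - 20*m^2 + 44*m - 16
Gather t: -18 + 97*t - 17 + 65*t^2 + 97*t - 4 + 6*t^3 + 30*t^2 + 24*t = 6*t^3 + 95*t^2 + 218*t - 39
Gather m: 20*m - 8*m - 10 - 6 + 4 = 12*m - 12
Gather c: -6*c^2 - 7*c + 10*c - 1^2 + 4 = -6*c^2 + 3*c + 3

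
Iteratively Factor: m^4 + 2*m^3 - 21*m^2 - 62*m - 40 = (m + 1)*(m^3 + m^2 - 22*m - 40) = (m - 5)*(m + 1)*(m^2 + 6*m + 8) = (m - 5)*(m + 1)*(m + 4)*(m + 2)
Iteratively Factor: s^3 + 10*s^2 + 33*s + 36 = (s + 4)*(s^2 + 6*s + 9) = (s + 3)*(s + 4)*(s + 3)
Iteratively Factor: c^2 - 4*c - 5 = (c - 5)*(c + 1)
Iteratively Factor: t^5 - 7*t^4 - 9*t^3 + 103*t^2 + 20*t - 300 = (t - 5)*(t^4 - 2*t^3 - 19*t^2 + 8*t + 60) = (t - 5)*(t + 2)*(t^3 - 4*t^2 - 11*t + 30) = (t - 5)*(t + 2)*(t + 3)*(t^2 - 7*t + 10) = (t - 5)*(t - 2)*(t + 2)*(t + 3)*(t - 5)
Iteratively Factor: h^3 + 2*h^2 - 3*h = (h - 1)*(h^2 + 3*h) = (h - 1)*(h + 3)*(h)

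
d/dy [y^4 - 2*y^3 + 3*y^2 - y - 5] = 4*y^3 - 6*y^2 + 6*y - 1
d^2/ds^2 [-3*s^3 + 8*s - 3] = -18*s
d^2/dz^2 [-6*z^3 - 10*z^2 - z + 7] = -36*z - 20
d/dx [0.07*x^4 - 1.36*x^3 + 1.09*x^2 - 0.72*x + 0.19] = 0.28*x^3 - 4.08*x^2 + 2.18*x - 0.72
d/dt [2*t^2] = 4*t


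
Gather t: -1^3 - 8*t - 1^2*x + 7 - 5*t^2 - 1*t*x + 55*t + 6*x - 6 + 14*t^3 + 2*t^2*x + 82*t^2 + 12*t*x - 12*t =14*t^3 + t^2*(2*x + 77) + t*(11*x + 35) + 5*x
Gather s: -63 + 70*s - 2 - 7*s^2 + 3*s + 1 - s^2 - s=-8*s^2 + 72*s - 64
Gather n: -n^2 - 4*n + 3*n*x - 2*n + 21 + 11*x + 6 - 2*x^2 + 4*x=-n^2 + n*(3*x - 6) - 2*x^2 + 15*x + 27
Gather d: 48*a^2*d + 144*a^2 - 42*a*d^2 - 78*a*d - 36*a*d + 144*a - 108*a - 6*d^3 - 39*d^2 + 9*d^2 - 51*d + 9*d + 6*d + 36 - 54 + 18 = 144*a^2 + 36*a - 6*d^3 + d^2*(-42*a - 30) + d*(48*a^2 - 114*a - 36)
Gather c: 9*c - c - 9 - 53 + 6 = 8*c - 56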